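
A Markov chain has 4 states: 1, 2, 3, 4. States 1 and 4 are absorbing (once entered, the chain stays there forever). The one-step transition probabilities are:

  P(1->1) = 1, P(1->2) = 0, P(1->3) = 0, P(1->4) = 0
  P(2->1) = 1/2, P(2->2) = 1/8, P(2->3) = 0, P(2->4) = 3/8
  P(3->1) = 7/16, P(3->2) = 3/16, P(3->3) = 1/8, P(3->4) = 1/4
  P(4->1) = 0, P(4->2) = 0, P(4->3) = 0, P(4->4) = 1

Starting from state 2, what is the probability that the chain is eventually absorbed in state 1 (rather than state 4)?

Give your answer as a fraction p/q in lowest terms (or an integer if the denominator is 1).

Let a_i = P(absorbed in 1 | start in state i).
Boundary conditions: a_1 = 1, a_4 = 0.
For each transient state i, a_i = sum_j P(i->j) * a_j:
  a_2 = 1/2*a_1 + 1/8*a_2 + 0*a_3 + 3/8*a_4
  a_3 = 7/16*a_1 + 3/16*a_2 + 1/8*a_3 + 1/4*a_4

Substituting a_1 = 1 and a_4 = 0, rearrange to (I - Q) a = r where r[i] = P(i -> 1):
  [7/8, 0] . (a_2, a_3) = 1/2
  [-3/16, 7/8] . (a_2, a_3) = 7/16

Solving yields:
  a_2 = 4/7
  a_3 = 61/98

Starting state is 2, so the absorption probability is a_2 = 4/7.

Answer: 4/7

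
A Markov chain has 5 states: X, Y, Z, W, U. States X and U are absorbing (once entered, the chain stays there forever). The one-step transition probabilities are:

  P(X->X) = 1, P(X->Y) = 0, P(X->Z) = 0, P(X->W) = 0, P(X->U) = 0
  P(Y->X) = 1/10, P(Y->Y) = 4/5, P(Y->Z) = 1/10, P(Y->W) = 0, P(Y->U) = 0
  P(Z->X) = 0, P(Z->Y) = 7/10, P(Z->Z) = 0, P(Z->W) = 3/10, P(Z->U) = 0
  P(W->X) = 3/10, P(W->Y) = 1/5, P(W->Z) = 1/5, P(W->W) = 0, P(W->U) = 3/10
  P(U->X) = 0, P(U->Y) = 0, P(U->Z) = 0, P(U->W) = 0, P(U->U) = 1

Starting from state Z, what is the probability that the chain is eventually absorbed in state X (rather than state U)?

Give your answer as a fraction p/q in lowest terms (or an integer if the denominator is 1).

Let a_i = P(absorbed in X | start in state i).
Boundary conditions: a_X = 1, a_U = 0.
For each transient state i, a_i = sum_j P(i->j) * a_j:
  a_Y = 1/10*a_X + 4/5*a_Y + 1/10*a_Z + 0*a_W + 0*a_U
  a_Z = 0*a_X + 7/10*a_Y + 0*a_Z + 3/10*a_W + 0*a_U
  a_W = 3/10*a_X + 1/5*a_Y + 1/5*a_Z + 0*a_W + 3/10*a_U

Substituting a_X = 1 and a_U = 0, rearrange to (I - Q) a = r where r[i] = P(i -> X):
  [1/5, -1/10, 0] . (a_Y, a_Z, a_W) = 1/10
  [-7/10, 1, -3/10] . (a_Y, a_Z, a_W) = 0
  [-1/5, -1/5, 1] . (a_Y, a_Z, a_W) = 3/10

Solving yields:
  a_Y = 103/112
  a_Z = 47/56
  a_W = 73/112

Starting state is Z, so the absorption probability is a_Z = 47/56.

Answer: 47/56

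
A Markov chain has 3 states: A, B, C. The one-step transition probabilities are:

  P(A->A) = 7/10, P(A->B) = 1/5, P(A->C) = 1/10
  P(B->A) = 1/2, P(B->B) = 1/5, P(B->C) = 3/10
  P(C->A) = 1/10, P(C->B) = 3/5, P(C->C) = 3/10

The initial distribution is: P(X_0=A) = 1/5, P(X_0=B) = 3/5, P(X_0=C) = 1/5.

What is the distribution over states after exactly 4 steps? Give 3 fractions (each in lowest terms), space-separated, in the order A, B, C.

Answer: 1631/3125 878/3125 616/3125

Derivation:
Propagating the distribution step by step (d_{t+1} = d_t * P):
d_0 = (A=1/5, B=3/5, C=1/5)
  d_1[A] = 1/5*7/10 + 3/5*1/2 + 1/5*1/10 = 23/50
  d_1[B] = 1/5*1/5 + 3/5*1/5 + 1/5*3/5 = 7/25
  d_1[C] = 1/5*1/10 + 3/5*3/10 + 1/5*3/10 = 13/50
d_1 = (A=23/50, B=7/25, C=13/50)
  d_2[A] = 23/50*7/10 + 7/25*1/2 + 13/50*1/10 = 61/125
  d_2[B] = 23/50*1/5 + 7/25*1/5 + 13/50*3/5 = 38/125
  d_2[C] = 23/50*1/10 + 7/25*3/10 + 13/50*3/10 = 26/125
d_2 = (A=61/125, B=38/125, C=26/125)
  d_3[A] = 61/125*7/10 + 38/125*1/2 + 26/125*1/10 = 643/1250
  d_3[B] = 61/125*1/5 + 38/125*1/5 + 26/125*3/5 = 177/625
  d_3[C] = 61/125*1/10 + 38/125*3/10 + 26/125*3/10 = 253/1250
d_3 = (A=643/1250, B=177/625, C=253/1250)
  d_4[A] = 643/1250*7/10 + 177/625*1/2 + 253/1250*1/10 = 1631/3125
  d_4[B] = 643/1250*1/5 + 177/625*1/5 + 253/1250*3/5 = 878/3125
  d_4[C] = 643/1250*1/10 + 177/625*3/10 + 253/1250*3/10 = 616/3125
d_4 = (A=1631/3125, B=878/3125, C=616/3125)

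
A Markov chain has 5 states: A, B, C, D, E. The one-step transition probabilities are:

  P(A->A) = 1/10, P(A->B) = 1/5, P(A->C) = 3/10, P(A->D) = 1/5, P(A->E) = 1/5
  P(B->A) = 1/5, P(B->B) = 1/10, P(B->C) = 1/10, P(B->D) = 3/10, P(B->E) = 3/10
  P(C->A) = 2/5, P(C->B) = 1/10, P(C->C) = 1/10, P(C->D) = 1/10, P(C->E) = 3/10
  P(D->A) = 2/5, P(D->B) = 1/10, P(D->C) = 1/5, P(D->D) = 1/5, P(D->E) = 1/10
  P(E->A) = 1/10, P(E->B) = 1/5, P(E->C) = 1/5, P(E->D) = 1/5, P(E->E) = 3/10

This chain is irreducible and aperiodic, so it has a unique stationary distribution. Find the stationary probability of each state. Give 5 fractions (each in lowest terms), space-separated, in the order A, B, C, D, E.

Answer: 227/986 579/3944 747/3944 193/986 469/1972

Derivation:
The stationary distribution satisfies pi = pi * P, i.e.:
  pi_A = 1/10*pi_A + 1/5*pi_B + 2/5*pi_C + 2/5*pi_D + 1/10*pi_E
  pi_B = 1/5*pi_A + 1/10*pi_B + 1/10*pi_C + 1/10*pi_D + 1/5*pi_E
  pi_C = 3/10*pi_A + 1/10*pi_B + 1/10*pi_C + 1/5*pi_D + 1/5*pi_E
  pi_D = 1/5*pi_A + 3/10*pi_B + 1/10*pi_C + 1/5*pi_D + 1/5*pi_E
  pi_E = 1/5*pi_A + 3/10*pi_B + 3/10*pi_C + 1/10*pi_D + 3/10*pi_E
with normalization: pi_A + pi_B + pi_C + pi_D + pi_E = 1.

Using the first 4 balance equations plus normalization, the linear system A*pi = b is:
  [-9/10, 1/5, 2/5, 2/5, 1/10] . pi = 0
  [1/5, -9/10, 1/10, 1/10, 1/5] . pi = 0
  [3/10, 1/10, -9/10, 1/5, 1/5] . pi = 0
  [1/5, 3/10, 1/10, -4/5, 1/5] . pi = 0
  [1, 1, 1, 1, 1] . pi = 1

Solving yields:
  pi_A = 227/986
  pi_B = 579/3944
  pi_C = 747/3944
  pi_D = 193/986
  pi_E = 469/1972

Verification (pi * P):
  227/986*1/10 + 579/3944*1/5 + 747/3944*2/5 + 193/986*2/5 + 469/1972*1/10 = 227/986 = pi_A  (ok)
  227/986*1/5 + 579/3944*1/10 + 747/3944*1/10 + 193/986*1/10 + 469/1972*1/5 = 579/3944 = pi_B  (ok)
  227/986*3/10 + 579/3944*1/10 + 747/3944*1/10 + 193/986*1/5 + 469/1972*1/5 = 747/3944 = pi_C  (ok)
  227/986*1/5 + 579/3944*3/10 + 747/3944*1/10 + 193/986*1/5 + 469/1972*1/5 = 193/986 = pi_D  (ok)
  227/986*1/5 + 579/3944*3/10 + 747/3944*3/10 + 193/986*1/10 + 469/1972*3/10 = 469/1972 = pi_E  (ok)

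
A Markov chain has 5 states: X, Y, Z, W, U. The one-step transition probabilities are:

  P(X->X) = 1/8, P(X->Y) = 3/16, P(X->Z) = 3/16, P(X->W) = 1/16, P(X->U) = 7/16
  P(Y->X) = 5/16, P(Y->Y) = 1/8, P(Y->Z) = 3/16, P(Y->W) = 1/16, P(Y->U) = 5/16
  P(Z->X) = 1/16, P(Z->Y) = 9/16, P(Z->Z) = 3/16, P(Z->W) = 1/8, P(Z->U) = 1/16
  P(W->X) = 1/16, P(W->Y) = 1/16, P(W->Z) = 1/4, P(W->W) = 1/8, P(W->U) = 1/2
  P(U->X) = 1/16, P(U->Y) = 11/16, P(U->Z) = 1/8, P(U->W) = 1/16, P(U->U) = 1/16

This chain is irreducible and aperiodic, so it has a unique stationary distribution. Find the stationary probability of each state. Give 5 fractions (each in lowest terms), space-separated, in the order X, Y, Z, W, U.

Answer: 14491/91521 10487/30507 5408/30507 7183/91521 22162/91521

Derivation:
The stationary distribution satisfies pi = pi * P, i.e.:
  pi_X = 1/8*pi_X + 5/16*pi_Y + 1/16*pi_Z + 1/16*pi_W + 1/16*pi_U
  pi_Y = 3/16*pi_X + 1/8*pi_Y + 9/16*pi_Z + 1/16*pi_W + 11/16*pi_U
  pi_Z = 3/16*pi_X + 3/16*pi_Y + 3/16*pi_Z + 1/4*pi_W + 1/8*pi_U
  pi_W = 1/16*pi_X + 1/16*pi_Y + 1/8*pi_Z + 1/8*pi_W + 1/16*pi_U
  pi_U = 7/16*pi_X + 5/16*pi_Y + 1/16*pi_Z + 1/2*pi_W + 1/16*pi_U
with normalization: pi_X + pi_Y + pi_Z + pi_W + pi_U = 1.

Using the first 4 balance equations plus normalization, the linear system A*pi = b is:
  [-7/8, 5/16, 1/16, 1/16, 1/16] . pi = 0
  [3/16, -7/8, 9/16, 1/16, 11/16] . pi = 0
  [3/16, 3/16, -13/16, 1/4, 1/8] . pi = 0
  [1/16, 1/16, 1/8, -7/8, 1/16] . pi = 0
  [1, 1, 1, 1, 1] . pi = 1

Solving yields:
  pi_X = 14491/91521
  pi_Y = 10487/30507
  pi_Z = 5408/30507
  pi_W = 7183/91521
  pi_U = 22162/91521

Verification (pi * P):
  14491/91521*1/8 + 10487/30507*5/16 + 5408/30507*1/16 + 7183/91521*1/16 + 22162/91521*1/16 = 14491/91521 = pi_X  (ok)
  14491/91521*3/16 + 10487/30507*1/8 + 5408/30507*9/16 + 7183/91521*1/16 + 22162/91521*11/16 = 10487/30507 = pi_Y  (ok)
  14491/91521*3/16 + 10487/30507*3/16 + 5408/30507*3/16 + 7183/91521*1/4 + 22162/91521*1/8 = 5408/30507 = pi_Z  (ok)
  14491/91521*1/16 + 10487/30507*1/16 + 5408/30507*1/8 + 7183/91521*1/8 + 22162/91521*1/16 = 7183/91521 = pi_W  (ok)
  14491/91521*7/16 + 10487/30507*5/16 + 5408/30507*1/16 + 7183/91521*1/2 + 22162/91521*1/16 = 22162/91521 = pi_U  (ok)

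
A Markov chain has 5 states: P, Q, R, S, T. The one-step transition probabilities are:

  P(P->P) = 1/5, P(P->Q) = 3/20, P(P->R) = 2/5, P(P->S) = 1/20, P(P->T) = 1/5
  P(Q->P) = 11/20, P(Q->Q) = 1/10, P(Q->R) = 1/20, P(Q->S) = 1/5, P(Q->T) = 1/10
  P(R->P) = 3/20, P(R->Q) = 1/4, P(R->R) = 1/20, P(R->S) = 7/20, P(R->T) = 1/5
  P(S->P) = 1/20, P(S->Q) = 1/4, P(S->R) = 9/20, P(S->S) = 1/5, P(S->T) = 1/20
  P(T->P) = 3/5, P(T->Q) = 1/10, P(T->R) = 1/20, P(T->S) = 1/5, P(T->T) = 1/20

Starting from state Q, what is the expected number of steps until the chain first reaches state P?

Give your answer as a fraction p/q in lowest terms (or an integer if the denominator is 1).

Answer: 157920/61463

Derivation:
Let h_i = expected steps to first reach P from state i.
Boundary: h_P = 0.
First-step equations for the other states:
  h_Q = 1 + 11/20*h_P + 1/10*h_Q + 1/20*h_R + 1/5*h_S + 1/10*h_T
  h_R = 1 + 3/20*h_P + 1/4*h_Q + 1/20*h_R + 7/20*h_S + 1/5*h_T
  h_S = 1 + 1/20*h_P + 1/4*h_Q + 9/20*h_R + 1/5*h_S + 1/20*h_T
  h_T = 1 + 3/5*h_P + 1/10*h_Q + 1/20*h_R + 1/5*h_S + 1/20*h_T

Substituting h_P = 0 and rearranging gives the linear system (I - Q) h = 1:
  [9/10, -1/20, -1/5, -1/10] . (h_Q, h_R, h_S, h_T) = 1
  [-1/4, 19/20, -7/20, -1/5] . (h_Q, h_R, h_S, h_T) = 1
  [-1/4, -9/20, 4/5, -1/20] . (h_Q, h_R, h_S, h_T) = 1
  [-1/10, -1/20, -1/5, 19/20] . (h_Q, h_R, h_S, h_T) = 1

Solving yields:
  h_Q = 157920/61463
  h_R = 236980/61463
  h_S = 268880/61463
  h_T = 150400/61463

Starting state is Q, so the expected hitting time is h_Q = 157920/61463.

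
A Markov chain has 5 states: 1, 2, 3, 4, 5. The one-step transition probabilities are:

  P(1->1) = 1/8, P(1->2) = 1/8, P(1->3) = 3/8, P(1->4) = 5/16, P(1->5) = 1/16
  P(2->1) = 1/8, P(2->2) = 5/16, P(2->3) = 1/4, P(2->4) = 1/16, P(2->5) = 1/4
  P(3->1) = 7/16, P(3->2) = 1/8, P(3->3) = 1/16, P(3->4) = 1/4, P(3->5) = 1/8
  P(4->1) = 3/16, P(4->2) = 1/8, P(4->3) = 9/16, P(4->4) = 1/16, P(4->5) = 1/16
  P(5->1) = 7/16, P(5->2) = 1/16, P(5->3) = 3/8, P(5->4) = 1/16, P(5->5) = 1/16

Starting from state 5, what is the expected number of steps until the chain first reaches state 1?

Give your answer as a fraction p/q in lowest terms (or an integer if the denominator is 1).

Answer: 63392/23553

Derivation:
Let h_i = expected steps to first reach 1 from state i.
Boundary: h_1 = 0.
First-step equations for the other states:
  h_2 = 1 + 1/8*h_1 + 5/16*h_2 + 1/4*h_3 + 1/16*h_4 + 1/4*h_5
  h_3 = 1 + 7/16*h_1 + 1/8*h_2 + 1/16*h_3 + 1/4*h_4 + 1/8*h_5
  h_4 = 1 + 3/16*h_1 + 1/8*h_2 + 9/16*h_3 + 1/16*h_4 + 1/16*h_5
  h_5 = 1 + 7/16*h_1 + 1/16*h_2 + 3/8*h_3 + 1/16*h_4 + 1/16*h_5

Substituting h_1 = 0 and rearranging gives the linear system (I - Q) h = 1:
  [11/16, -1/4, -1/16, -1/4] . (h_2, h_3, h_4, h_5) = 1
  [-1/8, 15/16, -1/4, -1/8] . (h_2, h_3, h_4, h_5) = 1
  [-1/8, -9/16, 15/16, -1/16] . (h_2, h_3, h_4, h_5) = 1
  [-1/16, -3/8, -1/16, 15/16] . (h_2, h_3, h_4, h_5) = 1

Solving yields:
  h_2 = 89168/23553
  h_3 = 67216/23553
  h_4 = 81568/23553
  h_5 = 63392/23553

Starting state is 5, so the expected hitting time is h_5 = 63392/23553.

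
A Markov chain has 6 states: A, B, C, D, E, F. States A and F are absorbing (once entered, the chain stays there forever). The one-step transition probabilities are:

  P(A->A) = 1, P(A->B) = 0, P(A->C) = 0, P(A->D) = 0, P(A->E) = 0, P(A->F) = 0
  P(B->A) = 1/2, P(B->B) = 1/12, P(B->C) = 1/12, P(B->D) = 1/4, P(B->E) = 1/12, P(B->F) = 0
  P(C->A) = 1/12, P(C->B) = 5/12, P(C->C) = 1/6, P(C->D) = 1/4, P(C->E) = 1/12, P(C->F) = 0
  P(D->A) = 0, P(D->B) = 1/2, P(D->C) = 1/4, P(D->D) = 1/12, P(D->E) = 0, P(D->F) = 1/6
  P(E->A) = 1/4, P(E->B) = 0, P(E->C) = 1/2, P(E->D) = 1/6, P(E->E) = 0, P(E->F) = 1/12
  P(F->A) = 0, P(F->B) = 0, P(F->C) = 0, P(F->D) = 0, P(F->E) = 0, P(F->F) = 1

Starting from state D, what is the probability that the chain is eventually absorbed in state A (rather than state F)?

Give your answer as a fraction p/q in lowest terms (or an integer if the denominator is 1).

Answer: 1005/1412

Derivation:
Let a_i = P(absorbed in A | start in state i).
Boundary conditions: a_A = 1, a_F = 0.
For each transient state i, a_i = sum_j P(i->j) * a_j:
  a_B = 1/2*a_A + 1/12*a_B + 1/12*a_C + 1/4*a_D + 1/12*a_E + 0*a_F
  a_C = 1/12*a_A + 5/12*a_B + 1/6*a_C + 1/4*a_D + 1/12*a_E + 0*a_F
  a_D = 0*a_A + 1/2*a_B + 1/4*a_C + 1/12*a_D + 0*a_E + 1/6*a_F
  a_E = 1/4*a_A + 0*a_B + 1/2*a_C + 1/6*a_D + 0*a_E + 1/12*a_F

Substituting a_A = 1 and a_F = 0, rearrange to (I - Q) a = r where r[i] = P(i -> A):
  [11/12, -1/12, -1/4, -1/12] . (a_B, a_C, a_D, a_E) = 1/2
  [-5/12, 5/6, -1/4, -1/12] . (a_B, a_C, a_D, a_E) = 1/12
  [-1/2, -1/4, 11/12, 0] . (a_B, a_C, a_D, a_E) = 0
  [0, -1/2, -1/6, 1] . (a_B, a_C, a_D, a_E) = 1/4

Solving yields:
  a_B = 2505/2824
  a_C = 295/353
  a_D = 1005/1412
  a_E = 2221/2824

Starting state is D, so the absorption probability is a_D = 1005/1412.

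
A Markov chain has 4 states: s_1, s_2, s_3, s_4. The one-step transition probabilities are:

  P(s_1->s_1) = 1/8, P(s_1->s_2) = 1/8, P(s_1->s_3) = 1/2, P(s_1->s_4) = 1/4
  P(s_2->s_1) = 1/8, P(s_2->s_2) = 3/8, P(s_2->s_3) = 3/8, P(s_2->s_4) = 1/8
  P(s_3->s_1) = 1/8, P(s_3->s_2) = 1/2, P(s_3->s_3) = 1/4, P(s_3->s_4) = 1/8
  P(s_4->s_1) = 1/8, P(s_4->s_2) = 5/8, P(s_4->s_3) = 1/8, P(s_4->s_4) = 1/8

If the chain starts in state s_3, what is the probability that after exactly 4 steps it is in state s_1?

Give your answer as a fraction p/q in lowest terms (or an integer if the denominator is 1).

Computing P^4 by repeated multiplication:
P^1 =
  s_1: [1/8, 1/8, 1/2, 1/4]
  s_2: [1/8, 3/8, 3/8, 1/8]
  s_3: [1/8, 1/2, 1/4, 1/8]
  s_4: [1/8, 5/8, 1/8, 1/8]
P^2 =
  s_1: [1/8, 15/32, 17/64, 9/64]
  s_2: [1/8, 27/64, 5/16, 9/64]
  s_3: [1/8, 13/32, 21/64, 9/64]
  s_4: [1/8, 25/64, 11/32, 9/64]
P^3 =
  s_1: [1/8, 211/512, 165/512, 9/64]
  s_2: [1/8, 107/256, 81/256, 9/64]
  s_3: [1/8, 215/512, 161/512, 9/64]
  s_4: [1/8, 27/64, 5/16, 9/64]
P^4 =
  s_1: [1/8, 1717/4096, 1291/4096, 9/64]
  s_2: [1/8, 857/2048, 647/2048, 9/64]
  s_3: [1/8, 1713/4096, 1295/4096, 9/64]
  s_4: [1/8, 107/256, 81/256, 9/64]

(P^4)[s_3 -> s_1] = 1/8

Answer: 1/8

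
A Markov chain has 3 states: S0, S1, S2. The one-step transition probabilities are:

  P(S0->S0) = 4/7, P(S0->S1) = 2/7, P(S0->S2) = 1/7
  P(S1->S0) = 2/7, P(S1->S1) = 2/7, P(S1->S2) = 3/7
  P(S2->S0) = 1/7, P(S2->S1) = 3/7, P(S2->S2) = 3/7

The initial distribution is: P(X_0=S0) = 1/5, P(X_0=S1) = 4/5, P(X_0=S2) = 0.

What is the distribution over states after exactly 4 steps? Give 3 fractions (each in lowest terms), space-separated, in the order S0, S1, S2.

Answer: 3999/12005 4003/12005 4003/12005

Derivation:
Propagating the distribution step by step (d_{t+1} = d_t * P):
d_0 = (S0=1/5, S1=4/5, S2=0)
  d_1[S0] = 1/5*4/7 + 4/5*2/7 + 0*1/7 = 12/35
  d_1[S1] = 1/5*2/7 + 4/5*2/7 + 0*3/7 = 2/7
  d_1[S2] = 1/5*1/7 + 4/5*3/7 + 0*3/7 = 13/35
d_1 = (S0=12/35, S1=2/7, S2=13/35)
  d_2[S0] = 12/35*4/7 + 2/7*2/7 + 13/35*1/7 = 81/245
  d_2[S1] = 12/35*2/7 + 2/7*2/7 + 13/35*3/7 = 83/245
  d_2[S2] = 12/35*1/7 + 2/7*3/7 + 13/35*3/7 = 81/245
d_2 = (S0=81/245, S1=83/245, S2=81/245)
  d_3[S0] = 81/245*4/7 + 83/245*2/7 + 81/245*1/7 = 571/1715
  d_3[S1] = 81/245*2/7 + 83/245*2/7 + 81/245*3/7 = 571/1715
  d_3[S2] = 81/245*1/7 + 83/245*3/7 + 81/245*3/7 = 573/1715
d_3 = (S0=571/1715, S1=571/1715, S2=573/1715)
  d_4[S0] = 571/1715*4/7 + 571/1715*2/7 + 573/1715*1/7 = 3999/12005
  d_4[S1] = 571/1715*2/7 + 571/1715*2/7 + 573/1715*3/7 = 4003/12005
  d_4[S2] = 571/1715*1/7 + 571/1715*3/7 + 573/1715*3/7 = 4003/12005
d_4 = (S0=3999/12005, S1=4003/12005, S2=4003/12005)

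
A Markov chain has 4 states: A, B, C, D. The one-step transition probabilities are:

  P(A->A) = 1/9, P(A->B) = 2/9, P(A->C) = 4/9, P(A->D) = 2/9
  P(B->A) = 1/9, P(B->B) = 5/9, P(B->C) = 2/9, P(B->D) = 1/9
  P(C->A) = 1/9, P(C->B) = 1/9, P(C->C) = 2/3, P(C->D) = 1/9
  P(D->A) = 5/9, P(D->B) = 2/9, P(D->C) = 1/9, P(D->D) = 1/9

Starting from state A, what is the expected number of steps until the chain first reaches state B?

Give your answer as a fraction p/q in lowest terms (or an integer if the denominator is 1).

Answer: 603/100

Derivation:
Let h_i = expected steps to first reach B from state i.
Boundary: h_B = 0.
First-step equations for the other states:
  h_A = 1 + 1/9*h_A + 2/9*h_B + 4/9*h_C + 2/9*h_D
  h_C = 1 + 1/9*h_A + 1/9*h_B + 2/3*h_C + 1/9*h_D
  h_D = 1 + 5/9*h_A + 2/9*h_B + 1/9*h_C + 1/9*h_D

Substituting h_B = 0 and rearranging gives the linear system (I - Q) h = 1:
  [8/9, -4/9, -2/9] . (h_A, h_C, h_D) = 1
  [-1/9, 1/3, -1/9] . (h_A, h_C, h_D) = 1
  [-5/9, -1/9, 8/9] . (h_A, h_C, h_D) = 1

Solving yields:
  h_A = 603/100
  h_C = 693/100
  h_D = 144/25

Starting state is A, so the expected hitting time is h_A = 603/100.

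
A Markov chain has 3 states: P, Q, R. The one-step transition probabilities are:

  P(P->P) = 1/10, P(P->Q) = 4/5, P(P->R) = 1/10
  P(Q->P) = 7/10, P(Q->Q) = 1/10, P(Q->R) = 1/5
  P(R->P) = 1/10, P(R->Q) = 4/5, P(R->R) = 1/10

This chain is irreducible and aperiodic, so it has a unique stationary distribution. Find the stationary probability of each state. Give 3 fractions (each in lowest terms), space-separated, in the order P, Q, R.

Answer: 13/34 8/17 5/34

Derivation:
The stationary distribution satisfies pi = pi * P, i.e.:
  pi_P = 1/10*pi_P + 7/10*pi_Q + 1/10*pi_R
  pi_Q = 4/5*pi_P + 1/10*pi_Q + 4/5*pi_R
  pi_R = 1/10*pi_P + 1/5*pi_Q + 1/10*pi_R
with normalization: pi_P + pi_Q + pi_R = 1.

Using the first 2 balance equations plus normalization, the linear system A*pi = b is:
  [-9/10, 7/10, 1/10] . pi = 0
  [4/5, -9/10, 4/5] . pi = 0
  [1, 1, 1] . pi = 1

Solving yields:
  pi_P = 13/34
  pi_Q = 8/17
  pi_R = 5/34

Verification (pi * P):
  13/34*1/10 + 8/17*7/10 + 5/34*1/10 = 13/34 = pi_P  (ok)
  13/34*4/5 + 8/17*1/10 + 5/34*4/5 = 8/17 = pi_Q  (ok)
  13/34*1/10 + 8/17*1/5 + 5/34*1/10 = 5/34 = pi_R  (ok)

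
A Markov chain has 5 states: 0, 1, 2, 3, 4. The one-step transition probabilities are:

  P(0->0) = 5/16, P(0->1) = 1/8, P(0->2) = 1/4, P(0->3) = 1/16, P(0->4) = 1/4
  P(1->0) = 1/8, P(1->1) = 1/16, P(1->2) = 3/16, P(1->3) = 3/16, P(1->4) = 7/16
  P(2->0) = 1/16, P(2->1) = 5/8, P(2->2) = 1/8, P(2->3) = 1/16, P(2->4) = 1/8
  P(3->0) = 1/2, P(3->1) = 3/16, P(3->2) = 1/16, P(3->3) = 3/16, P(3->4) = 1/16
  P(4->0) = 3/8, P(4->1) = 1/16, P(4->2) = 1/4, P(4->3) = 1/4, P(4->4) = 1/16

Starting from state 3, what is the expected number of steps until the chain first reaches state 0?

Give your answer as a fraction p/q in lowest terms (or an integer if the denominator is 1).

Let h_i = expected steps to first reach 0 from state i.
Boundary: h_0 = 0.
First-step equations for the other states:
  h_1 = 1 + 1/8*h_0 + 1/16*h_1 + 3/16*h_2 + 3/16*h_3 + 7/16*h_4
  h_2 = 1 + 1/16*h_0 + 5/8*h_1 + 1/8*h_2 + 1/16*h_3 + 1/8*h_4
  h_3 = 1 + 1/2*h_0 + 3/16*h_1 + 1/16*h_2 + 3/16*h_3 + 1/16*h_4
  h_4 = 1 + 3/8*h_0 + 1/16*h_1 + 1/4*h_2 + 1/4*h_3 + 1/16*h_4

Substituting h_0 = 0 and rearranging gives the linear system (I - Q) h = 1:
  [15/16, -3/16, -3/16, -7/16] . (h_1, h_2, h_3, h_4) = 1
  [-5/8, 7/8, -1/16, -1/8] . (h_1, h_2, h_3, h_4) = 1
  [-3/16, -1/16, 13/16, -1/16] . (h_1, h_2, h_3, h_4) = 1
  [-1/16, -1/4, -1/4, 15/16] . (h_1, h_2, h_3, h_4) = 1

Solving yields:
  h_1 = 24224/5811
  h_2 = 27920/5811
  h_3 = 16400/5811
  h_4 = 6544/1937

Starting state is 3, so the expected hitting time is h_3 = 16400/5811.

Answer: 16400/5811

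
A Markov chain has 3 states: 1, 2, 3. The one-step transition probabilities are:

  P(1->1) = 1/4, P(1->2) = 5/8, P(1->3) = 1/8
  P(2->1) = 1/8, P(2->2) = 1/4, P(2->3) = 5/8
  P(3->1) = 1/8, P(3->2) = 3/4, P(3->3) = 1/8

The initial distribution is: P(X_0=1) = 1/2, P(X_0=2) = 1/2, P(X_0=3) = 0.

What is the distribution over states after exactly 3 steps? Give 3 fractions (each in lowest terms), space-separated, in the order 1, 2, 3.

Propagating the distribution step by step (d_{t+1} = d_t * P):
d_0 = (1=1/2, 2=1/2, 3=0)
  d_1[1] = 1/2*1/4 + 1/2*1/8 + 0*1/8 = 3/16
  d_1[2] = 1/2*5/8 + 1/2*1/4 + 0*3/4 = 7/16
  d_1[3] = 1/2*1/8 + 1/2*5/8 + 0*1/8 = 3/8
d_1 = (1=3/16, 2=7/16, 3=3/8)
  d_2[1] = 3/16*1/4 + 7/16*1/8 + 3/8*1/8 = 19/128
  d_2[2] = 3/16*5/8 + 7/16*1/4 + 3/8*3/4 = 65/128
  d_2[3] = 3/16*1/8 + 7/16*5/8 + 3/8*1/8 = 11/32
d_2 = (1=19/128, 2=65/128, 3=11/32)
  d_3[1] = 19/128*1/4 + 65/128*1/8 + 11/32*1/8 = 147/1024
  d_3[2] = 19/128*5/8 + 65/128*1/4 + 11/32*3/4 = 489/1024
  d_3[3] = 19/128*1/8 + 65/128*5/8 + 11/32*1/8 = 97/256
d_3 = (1=147/1024, 2=489/1024, 3=97/256)

Answer: 147/1024 489/1024 97/256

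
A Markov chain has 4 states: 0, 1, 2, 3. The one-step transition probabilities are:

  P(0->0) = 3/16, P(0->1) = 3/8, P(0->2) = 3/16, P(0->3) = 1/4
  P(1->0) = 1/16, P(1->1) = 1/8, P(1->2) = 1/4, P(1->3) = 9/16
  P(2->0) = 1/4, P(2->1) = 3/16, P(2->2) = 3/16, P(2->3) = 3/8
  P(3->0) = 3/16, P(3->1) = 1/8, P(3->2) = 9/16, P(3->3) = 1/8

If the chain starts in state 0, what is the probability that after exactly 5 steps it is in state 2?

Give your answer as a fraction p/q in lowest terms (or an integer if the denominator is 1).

Computing P^5 by repeated multiplication:
P^1 =
  0: [3/16, 3/8, 3/16, 1/4]
  1: [1/16, 1/8, 1/4, 9/16]
  2: [1/4, 3/16, 3/16, 3/8]
  3: [3/16, 1/8, 9/16, 1/8]
P^2 =
  0: [39/256, 47/256, 39/128, 23/64]
  1: [3/16, 5/32, 13/32, 1/4]
  2: [45/256, 51/256, 87/256, 73/256]
  3: [53/256, 53/256, 31/128, 11/32]
P^3 =
  0: [47/256, 373/2048, 1367/4096, 1231/4096]
  1: [99/512, 101/512, 149/512, 163/512]
  2: [753/4096, 779/4096, 1257/4096, 1307/4096]
  3: [181/1024, 393/2048, 1349/4096, 1237/4096]
P^4 =
  0: [12163/65536, 12567/65536, 5105/16384, 10193/32768]
  1: [1483/8192, 1569/8192, 2615/8192, 2525/8192]
  2: [11987/65536, 12461/65536, 20909/65536, 20179/65536]
  3: [12065/65536, 12437/65536, 1281/4096, 10269/32768]
P^5 =
  0: [95947/524288, 12509/65536, 331491/1048576, 325047/1048576]
  1: [24053/131072, 24931/131072, 41295/131072, 40793/131072]
  2: [192595/1048576, 199929/1048576, 330143/1048576, 325909/1048576]
  3: [96115/524288, 49957/262144, 332273/1048576, 324245/1048576]

(P^5)[0 -> 2] = 331491/1048576

Answer: 331491/1048576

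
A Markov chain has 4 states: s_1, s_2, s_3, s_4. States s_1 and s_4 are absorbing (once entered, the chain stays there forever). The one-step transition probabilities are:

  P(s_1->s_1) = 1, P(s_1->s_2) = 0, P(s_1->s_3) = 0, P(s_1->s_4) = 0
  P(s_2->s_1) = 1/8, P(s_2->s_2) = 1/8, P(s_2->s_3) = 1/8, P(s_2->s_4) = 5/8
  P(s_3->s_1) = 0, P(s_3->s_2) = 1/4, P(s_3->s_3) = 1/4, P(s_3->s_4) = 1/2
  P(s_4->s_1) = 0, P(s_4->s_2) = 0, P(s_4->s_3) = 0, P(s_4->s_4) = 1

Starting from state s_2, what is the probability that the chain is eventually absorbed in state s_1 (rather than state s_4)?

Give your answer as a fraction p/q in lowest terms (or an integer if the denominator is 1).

Let a_i = P(absorbed in s_1 | start in state i).
Boundary conditions: a_s_1 = 1, a_s_4 = 0.
For each transient state i, a_i = sum_j P(i->j) * a_j:
  a_s_2 = 1/8*a_s_1 + 1/8*a_s_2 + 1/8*a_s_3 + 5/8*a_s_4
  a_s_3 = 0*a_s_1 + 1/4*a_s_2 + 1/4*a_s_3 + 1/2*a_s_4

Substituting a_s_1 = 1 and a_s_4 = 0, rearrange to (I - Q) a = r where r[i] = P(i -> s_1):
  [7/8, -1/8] . (a_s_2, a_s_3) = 1/8
  [-1/4, 3/4] . (a_s_2, a_s_3) = 0

Solving yields:
  a_s_2 = 3/20
  a_s_3 = 1/20

Starting state is s_2, so the absorption probability is a_s_2 = 3/20.

Answer: 3/20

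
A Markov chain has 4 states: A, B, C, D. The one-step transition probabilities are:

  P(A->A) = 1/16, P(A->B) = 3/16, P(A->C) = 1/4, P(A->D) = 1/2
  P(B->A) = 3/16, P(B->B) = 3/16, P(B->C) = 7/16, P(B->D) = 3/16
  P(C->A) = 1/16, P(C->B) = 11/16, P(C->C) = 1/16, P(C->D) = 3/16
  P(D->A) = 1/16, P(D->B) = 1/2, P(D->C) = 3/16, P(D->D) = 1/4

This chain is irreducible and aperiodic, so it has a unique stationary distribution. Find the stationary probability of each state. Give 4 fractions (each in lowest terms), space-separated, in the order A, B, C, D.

Answer: 112/1005 787/2010 1567/6030 143/603

Derivation:
The stationary distribution satisfies pi = pi * P, i.e.:
  pi_A = 1/16*pi_A + 3/16*pi_B + 1/16*pi_C + 1/16*pi_D
  pi_B = 3/16*pi_A + 3/16*pi_B + 11/16*pi_C + 1/2*pi_D
  pi_C = 1/4*pi_A + 7/16*pi_B + 1/16*pi_C + 3/16*pi_D
  pi_D = 1/2*pi_A + 3/16*pi_B + 3/16*pi_C + 1/4*pi_D
with normalization: pi_A + pi_B + pi_C + pi_D = 1.

Using the first 3 balance equations plus normalization, the linear system A*pi = b is:
  [-15/16, 3/16, 1/16, 1/16] . pi = 0
  [3/16, -13/16, 11/16, 1/2] . pi = 0
  [1/4, 7/16, -15/16, 3/16] . pi = 0
  [1, 1, 1, 1] . pi = 1

Solving yields:
  pi_A = 112/1005
  pi_B = 787/2010
  pi_C = 1567/6030
  pi_D = 143/603

Verification (pi * P):
  112/1005*1/16 + 787/2010*3/16 + 1567/6030*1/16 + 143/603*1/16 = 112/1005 = pi_A  (ok)
  112/1005*3/16 + 787/2010*3/16 + 1567/6030*11/16 + 143/603*1/2 = 787/2010 = pi_B  (ok)
  112/1005*1/4 + 787/2010*7/16 + 1567/6030*1/16 + 143/603*3/16 = 1567/6030 = pi_C  (ok)
  112/1005*1/2 + 787/2010*3/16 + 1567/6030*3/16 + 143/603*1/4 = 143/603 = pi_D  (ok)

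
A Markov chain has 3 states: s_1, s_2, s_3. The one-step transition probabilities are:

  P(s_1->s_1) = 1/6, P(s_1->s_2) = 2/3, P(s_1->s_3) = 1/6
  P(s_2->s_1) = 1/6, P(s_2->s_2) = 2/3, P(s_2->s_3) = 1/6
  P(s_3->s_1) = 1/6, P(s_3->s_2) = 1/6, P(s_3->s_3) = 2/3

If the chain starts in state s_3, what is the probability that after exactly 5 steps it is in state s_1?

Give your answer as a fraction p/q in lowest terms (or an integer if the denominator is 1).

Answer: 1/6

Derivation:
Computing P^5 by repeated multiplication:
P^1 =
  s_1: [1/6, 2/3, 1/6]
  s_2: [1/6, 2/3, 1/6]
  s_3: [1/6, 1/6, 2/3]
P^2 =
  s_1: [1/6, 7/12, 1/4]
  s_2: [1/6, 7/12, 1/4]
  s_3: [1/6, 1/3, 1/2]
P^3 =
  s_1: [1/6, 13/24, 7/24]
  s_2: [1/6, 13/24, 7/24]
  s_3: [1/6, 5/12, 5/12]
P^4 =
  s_1: [1/6, 25/48, 5/16]
  s_2: [1/6, 25/48, 5/16]
  s_3: [1/6, 11/24, 3/8]
P^5 =
  s_1: [1/6, 49/96, 31/96]
  s_2: [1/6, 49/96, 31/96]
  s_3: [1/6, 23/48, 17/48]

(P^5)[s_3 -> s_1] = 1/6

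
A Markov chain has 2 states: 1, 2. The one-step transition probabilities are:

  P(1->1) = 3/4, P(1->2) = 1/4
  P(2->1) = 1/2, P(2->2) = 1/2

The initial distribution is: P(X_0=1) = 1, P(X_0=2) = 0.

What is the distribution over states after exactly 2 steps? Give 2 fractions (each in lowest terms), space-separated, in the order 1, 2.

Propagating the distribution step by step (d_{t+1} = d_t * P):
d_0 = (1=1, 2=0)
  d_1[1] = 1*3/4 + 0*1/2 = 3/4
  d_1[2] = 1*1/4 + 0*1/2 = 1/4
d_1 = (1=3/4, 2=1/4)
  d_2[1] = 3/4*3/4 + 1/4*1/2 = 11/16
  d_2[2] = 3/4*1/4 + 1/4*1/2 = 5/16
d_2 = (1=11/16, 2=5/16)

Answer: 11/16 5/16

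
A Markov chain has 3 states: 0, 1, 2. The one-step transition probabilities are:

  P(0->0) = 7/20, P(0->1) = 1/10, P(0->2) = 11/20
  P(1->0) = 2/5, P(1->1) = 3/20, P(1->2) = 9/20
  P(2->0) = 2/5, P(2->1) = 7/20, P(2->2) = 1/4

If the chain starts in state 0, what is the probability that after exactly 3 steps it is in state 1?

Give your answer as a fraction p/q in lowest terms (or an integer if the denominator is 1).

Answer: 1647/8000

Derivation:
Computing P^3 by repeated multiplication:
P^1 =
  0: [7/20, 1/10, 11/20]
  1: [2/5, 3/20, 9/20]
  2: [2/5, 7/20, 1/4]
P^2 =
  0: [153/400, 97/400, 3/8]
  1: [19/50, 11/50, 2/5]
  2: [19/50, 9/50, 11/25]
P^3 =
  0: [3047/8000, 1647/8000, 1653/4000]
  1: [381/1000, 211/1000, 51/125]
  2: [381/1000, 219/1000, 2/5]

(P^3)[0 -> 1] = 1647/8000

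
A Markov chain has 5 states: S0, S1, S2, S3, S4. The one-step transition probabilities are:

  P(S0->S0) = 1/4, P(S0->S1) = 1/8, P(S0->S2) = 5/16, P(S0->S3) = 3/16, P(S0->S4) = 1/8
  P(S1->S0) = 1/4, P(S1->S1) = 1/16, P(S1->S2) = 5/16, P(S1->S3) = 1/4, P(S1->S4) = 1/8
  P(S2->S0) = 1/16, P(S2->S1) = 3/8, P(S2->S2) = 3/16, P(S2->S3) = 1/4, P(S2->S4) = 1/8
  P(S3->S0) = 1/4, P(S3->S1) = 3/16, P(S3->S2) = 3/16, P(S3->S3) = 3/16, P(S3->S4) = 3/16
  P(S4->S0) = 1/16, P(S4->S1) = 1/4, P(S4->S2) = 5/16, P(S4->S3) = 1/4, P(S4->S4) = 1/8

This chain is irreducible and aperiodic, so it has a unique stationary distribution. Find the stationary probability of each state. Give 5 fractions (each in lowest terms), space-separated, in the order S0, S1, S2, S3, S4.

The stationary distribution satisfies pi = pi * P, i.e.:
  pi_S0 = 1/4*pi_S0 + 1/4*pi_S1 + 1/16*pi_S2 + 1/4*pi_S3 + 1/16*pi_S4
  pi_S1 = 1/8*pi_S0 + 1/16*pi_S1 + 3/8*pi_S2 + 3/16*pi_S3 + 1/4*pi_S4
  pi_S2 = 5/16*pi_S0 + 5/16*pi_S1 + 3/16*pi_S2 + 3/16*pi_S3 + 5/16*pi_S4
  pi_S3 = 3/16*pi_S0 + 1/4*pi_S1 + 1/4*pi_S2 + 3/16*pi_S3 + 1/4*pi_S4
  pi_S4 = 1/8*pi_S0 + 1/8*pi_S1 + 1/8*pi_S2 + 3/16*pi_S3 + 1/8*pi_S4
with normalization: pi_S0 + pi_S1 + pi_S2 + pi_S3 + pi_S4 = 1.

Using the first 4 balance equations plus normalization, the linear system A*pi = b is:
  [-3/4, 1/4, 1/16, 1/4, 1/16] . pi = 0
  [1/8, -15/16, 3/8, 3/16, 1/4] . pi = 0
  [5/16, 5/16, -13/16, 3/16, 5/16] . pi = 0
  [3/16, 1/4, 1/4, -13/16, 1/4] . pi = 0
  [1, 1, 1, 1, 1] . pi = 1

Solving yields:
  pi_S0 = 2306/13063
  pi_S1 = 8101/39189
  pi_S2 = 19813/78378
  pi_S3 = 2938/13063
  pi_S4 = 3633/26126

Verification (pi * P):
  2306/13063*1/4 + 8101/39189*1/4 + 19813/78378*1/16 + 2938/13063*1/4 + 3633/26126*1/16 = 2306/13063 = pi_S0  (ok)
  2306/13063*1/8 + 8101/39189*1/16 + 19813/78378*3/8 + 2938/13063*3/16 + 3633/26126*1/4 = 8101/39189 = pi_S1  (ok)
  2306/13063*5/16 + 8101/39189*5/16 + 19813/78378*3/16 + 2938/13063*3/16 + 3633/26126*5/16 = 19813/78378 = pi_S2  (ok)
  2306/13063*3/16 + 8101/39189*1/4 + 19813/78378*1/4 + 2938/13063*3/16 + 3633/26126*1/4 = 2938/13063 = pi_S3  (ok)
  2306/13063*1/8 + 8101/39189*1/8 + 19813/78378*1/8 + 2938/13063*3/16 + 3633/26126*1/8 = 3633/26126 = pi_S4  (ok)

Answer: 2306/13063 8101/39189 19813/78378 2938/13063 3633/26126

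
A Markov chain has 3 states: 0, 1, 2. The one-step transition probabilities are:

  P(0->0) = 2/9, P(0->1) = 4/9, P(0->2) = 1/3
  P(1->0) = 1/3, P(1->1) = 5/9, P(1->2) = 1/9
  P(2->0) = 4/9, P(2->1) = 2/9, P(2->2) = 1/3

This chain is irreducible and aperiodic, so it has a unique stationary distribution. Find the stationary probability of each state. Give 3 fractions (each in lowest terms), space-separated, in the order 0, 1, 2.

Answer: 11/34 15/34 4/17

Derivation:
The stationary distribution satisfies pi = pi * P, i.e.:
  pi_0 = 2/9*pi_0 + 1/3*pi_1 + 4/9*pi_2
  pi_1 = 4/9*pi_0 + 5/9*pi_1 + 2/9*pi_2
  pi_2 = 1/3*pi_0 + 1/9*pi_1 + 1/3*pi_2
with normalization: pi_0 + pi_1 + pi_2 = 1.

Using the first 2 balance equations plus normalization, the linear system A*pi = b is:
  [-7/9, 1/3, 4/9] . pi = 0
  [4/9, -4/9, 2/9] . pi = 0
  [1, 1, 1] . pi = 1

Solving yields:
  pi_0 = 11/34
  pi_1 = 15/34
  pi_2 = 4/17

Verification (pi * P):
  11/34*2/9 + 15/34*1/3 + 4/17*4/9 = 11/34 = pi_0  (ok)
  11/34*4/9 + 15/34*5/9 + 4/17*2/9 = 15/34 = pi_1  (ok)
  11/34*1/3 + 15/34*1/9 + 4/17*1/3 = 4/17 = pi_2  (ok)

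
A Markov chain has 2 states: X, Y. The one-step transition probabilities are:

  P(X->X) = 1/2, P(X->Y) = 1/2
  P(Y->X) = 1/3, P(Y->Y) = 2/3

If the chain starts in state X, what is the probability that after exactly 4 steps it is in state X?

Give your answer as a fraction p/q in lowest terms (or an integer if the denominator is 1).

Computing P^4 by repeated multiplication:
P^1 =
  X: [1/2, 1/2]
  Y: [1/3, 2/3]
P^2 =
  X: [5/12, 7/12]
  Y: [7/18, 11/18]
P^3 =
  X: [29/72, 43/72]
  Y: [43/108, 65/108]
P^4 =
  X: [173/432, 259/432]
  Y: [259/648, 389/648]

(P^4)[X -> X] = 173/432

Answer: 173/432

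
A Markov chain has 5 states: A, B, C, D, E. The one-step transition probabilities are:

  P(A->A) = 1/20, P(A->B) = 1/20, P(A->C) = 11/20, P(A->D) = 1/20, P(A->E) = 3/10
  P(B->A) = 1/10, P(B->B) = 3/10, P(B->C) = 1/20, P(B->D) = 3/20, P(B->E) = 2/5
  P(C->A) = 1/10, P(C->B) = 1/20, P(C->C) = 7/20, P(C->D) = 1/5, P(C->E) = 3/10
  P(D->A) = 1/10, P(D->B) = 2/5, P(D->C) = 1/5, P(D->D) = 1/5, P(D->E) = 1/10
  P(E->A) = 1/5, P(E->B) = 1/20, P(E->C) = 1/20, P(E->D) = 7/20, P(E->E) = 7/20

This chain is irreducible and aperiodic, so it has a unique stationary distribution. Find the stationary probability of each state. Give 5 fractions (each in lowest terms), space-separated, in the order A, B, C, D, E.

The stationary distribution satisfies pi = pi * P, i.e.:
  pi_A = 1/20*pi_A + 1/10*pi_B + 1/10*pi_C + 1/10*pi_D + 1/5*pi_E
  pi_B = 1/20*pi_A + 3/10*pi_B + 1/20*pi_C + 2/5*pi_D + 1/20*pi_E
  pi_C = 11/20*pi_A + 1/20*pi_B + 7/20*pi_C + 1/5*pi_D + 1/20*pi_E
  pi_D = 1/20*pi_A + 3/20*pi_B + 1/5*pi_C + 1/5*pi_D + 7/20*pi_E
  pi_E = 3/10*pi_A + 2/5*pi_B + 3/10*pi_C + 1/10*pi_D + 7/20*pi_E
with normalization: pi_A + pi_B + pi_C + pi_D + pi_E = 1.

Using the first 4 balance equations plus normalization, the linear system A*pi = b is:
  [-19/20, 1/10, 1/10, 1/10, 1/5] . pi = 0
  [1/20, -7/10, 1/20, 2/5, 1/20] . pi = 0
  [11/20, 1/20, -13/20, 1/5, 1/20] . pi = 0
  [1/20, 3/20, 1/5, -4/5, 7/20] . pi = 0
  [1, 1, 1, 1, 1] . pi = 1

Solving yields:
  pi_A = 15346/125115
  pi_B = 368/2195
  pi_C = 5140/25023
  pi_D = 95/439
  pi_E = 12006/41705

Verification (pi * P):
  15346/125115*1/20 + 368/2195*1/10 + 5140/25023*1/10 + 95/439*1/10 + 12006/41705*1/5 = 15346/125115 = pi_A  (ok)
  15346/125115*1/20 + 368/2195*3/10 + 5140/25023*1/20 + 95/439*2/5 + 12006/41705*1/20 = 368/2195 = pi_B  (ok)
  15346/125115*11/20 + 368/2195*1/20 + 5140/25023*7/20 + 95/439*1/5 + 12006/41705*1/20 = 5140/25023 = pi_C  (ok)
  15346/125115*1/20 + 368/2195*3/20 + 5140/25023*1/5 + 95/439*1/5 + 12006/41705*7/20 = 95/439 = pi_D  (ok)
  15346/125115*3/10 + 368/2195*2/5 + 5140/25023*3/10 + 95/439*1/10 + 12006/41705*7/20 = 12006/41705 = pi_E  (ok)

Answer: 15346/125115 368/2195 5140/25023 95/439 12006/41705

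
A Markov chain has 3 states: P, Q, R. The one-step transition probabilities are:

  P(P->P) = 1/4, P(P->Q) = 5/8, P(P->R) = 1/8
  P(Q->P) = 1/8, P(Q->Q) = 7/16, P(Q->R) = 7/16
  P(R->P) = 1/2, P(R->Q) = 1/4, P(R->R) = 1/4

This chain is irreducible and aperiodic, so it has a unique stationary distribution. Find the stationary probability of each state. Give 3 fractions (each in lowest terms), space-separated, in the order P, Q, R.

Answer: 10/37 16/37 11/37

Derivation:
The stationary distribution satisfies pi = pi * P, i.e.:
  pi_P = 1/4*pi_P + 1/8*pi_Q + 1/2*pi_R
  pi_Q = 5/8*pi_P + 7/16*pi_Q + 1/4*pi_R
  pi_R = 1/8*pi_P + 7/16*pi_Q + 1/4*pi_R
with normalization: pi_P + pi_Q + pi_R = 1.

Using the first 2 balance equations plus normalization, the linear system A*pi = b is:
  [-3/4, 1/8, 1/2] . pi = 0
  [5/8, -9/16, 1/4] . pi = 0
  [1, 1, 1] . pi = 1

Solving yields:
  pi_P = 10/37
  pi_Q = 16/37
  pi_R = 11/37

Verification (pi * P):
  10/37*1/4 + 16/37*1/8 + 11/37*1/2 = 10/37 = pi_P  (ok)
  10/37*5/8 + 16/37*7/16 + 11/37*1/4 = 16/37 = pi_Q  (ok)
  10/37*1/8 + 16/37*7/16 + 11/37*1/4 = 11/37 = pi_R  (ok)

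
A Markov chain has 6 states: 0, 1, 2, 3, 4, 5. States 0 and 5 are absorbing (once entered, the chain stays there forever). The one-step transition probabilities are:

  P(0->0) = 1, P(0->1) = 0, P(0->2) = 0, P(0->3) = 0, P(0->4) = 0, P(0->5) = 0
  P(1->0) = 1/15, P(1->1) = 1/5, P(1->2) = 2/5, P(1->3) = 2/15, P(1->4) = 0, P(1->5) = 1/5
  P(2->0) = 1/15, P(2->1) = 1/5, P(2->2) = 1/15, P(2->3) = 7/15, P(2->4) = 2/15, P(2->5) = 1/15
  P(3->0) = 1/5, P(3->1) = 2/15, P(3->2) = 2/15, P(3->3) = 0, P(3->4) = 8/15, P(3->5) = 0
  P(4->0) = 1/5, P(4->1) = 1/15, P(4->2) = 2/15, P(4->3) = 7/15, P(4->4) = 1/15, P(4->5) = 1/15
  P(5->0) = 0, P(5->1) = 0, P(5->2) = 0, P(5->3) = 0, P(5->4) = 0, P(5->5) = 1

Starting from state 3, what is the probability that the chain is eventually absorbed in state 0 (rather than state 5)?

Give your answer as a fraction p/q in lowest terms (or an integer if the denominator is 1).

Answer: 1414/1903

Derivation:
Let a_i = P(absorbed in 0 | start in state i).
Boundary conditions: a_0 = 1, a_5 = 0.
For each transient state i, a_i = sum_j P(i->j) * a_j:
  a_1 = 1/15*a_0 + 1/5*a_1 + 2/5*a_2 + 2/15*a_3 + 0*a_4 + 1/5*a_5
  a_2 = 1/15*a_0 + 1/5*a_1 + 1/15*a_2 + 7/15*a_3 + 2/15*a_4 + 1/15*a_5
  a_3 = 1/5*a_0 + 2/15*a_1 + 2/15*a_2 + 0*a_3 + 8/15*a_4 + 0*a_5
  a_4 = 1/5*a_0 + 1/15*a_1 + 2/15*a_2 + 7/15*a_3 + 1/15*a_4 + 1/15*a_5

Substituting a_0 = 1 and a_5 = 0, rearrange to (I - Q) a = r where r[i] = P(i -> 0):
  [4/5, -2/5, -2/15, 0] . (a_1, a_2, a_3, a_4) = 1/15
  [-1/5, 14/15, -7/15, -2/15] . (a_1, a_2, a_3, a_4) = 1/15
  [-2/15, -2/15, 1, -8/15] . (a_1, a_2, a_3, a_4) = 1/5
  [-1/15, -2/15, -7/15, 14/15] . (a_1, a_2, a_3, a_4) = 1/5

Solving yields:
  a_1 = 93/173
  a_2 = 2515/3806
  a_3 = 1414/1903
  a_4 = 2735/3806

Starting state is 3, so the absorption probability is a_3 = 1414/1903.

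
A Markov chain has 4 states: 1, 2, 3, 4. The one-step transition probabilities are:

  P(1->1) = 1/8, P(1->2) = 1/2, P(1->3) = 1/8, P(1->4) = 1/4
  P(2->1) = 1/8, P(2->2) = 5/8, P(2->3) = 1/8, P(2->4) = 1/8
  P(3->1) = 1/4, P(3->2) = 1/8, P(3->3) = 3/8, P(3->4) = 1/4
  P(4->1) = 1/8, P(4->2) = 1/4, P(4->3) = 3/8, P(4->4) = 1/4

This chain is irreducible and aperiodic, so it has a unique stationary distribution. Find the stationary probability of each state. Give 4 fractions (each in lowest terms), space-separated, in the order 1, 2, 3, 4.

Answer: 49/318 22/53 37/159 21/106

Derivation:
The stationary distribution satisfies pi = pi * P, i.e.:
  pi_1 = 1/8*pi_1 + 1/8*pi_2 + 1/4*pi_3 + 1/8*pi_4
  pi_2 = 1/2*pi_1 + 5/8*pi_2 + 1/8*pi_3 + 1/4*pi_4
  pi_3 = 1/8*pi_1 + 1/8*pi_2 + 3/8*pi_3 + 3/8*pi_4
  pi_4 = 1/4*pi_1 + 1/8*pi_2 + 1/4*pi_3 + 1/4*pi_4
with normalization: pi_1 + pi_2 + pi_3 + pi_4 = 1.

Using the first 3 balance equations plus normalization, the linear system A*pi = b is:
  [-7/8, 1/8, 1/4, 1/8] . pi = 0
  [1/2, -3/8, 1/8, 1/4] . pi = 0
  [1/8, 1/8, -5/8, 3/8] . pi = 0
  [1, 1, 1, 1] . pi = 1

Solving yields:
  pi_1 = 49/318
  pi_2 = 22/53
  pi_3 = 37/159
  pi_4 = 21/106

Verification (pi * P):
  49/318*1/8 + 22/53*1/8 + 37/159*1/4 + 21/106*1/8 = 49/318 = pi_1  (ok)
  49/318*1/2 + 22/53*5/8 + 37/159*1/8 + 21/106*1/4 = 22/53 = pi_2  (ok)
  49/318*1/8 + 22/53*1/8 + 37/159*3/8 + 21/106*3/8 = 37/159 = pi_3  (ok)
  49/318*1/4 + 22/53*1/8 + 37/159*1/4 + 21/106*1/4 = 21/106 = pi_4  (ok)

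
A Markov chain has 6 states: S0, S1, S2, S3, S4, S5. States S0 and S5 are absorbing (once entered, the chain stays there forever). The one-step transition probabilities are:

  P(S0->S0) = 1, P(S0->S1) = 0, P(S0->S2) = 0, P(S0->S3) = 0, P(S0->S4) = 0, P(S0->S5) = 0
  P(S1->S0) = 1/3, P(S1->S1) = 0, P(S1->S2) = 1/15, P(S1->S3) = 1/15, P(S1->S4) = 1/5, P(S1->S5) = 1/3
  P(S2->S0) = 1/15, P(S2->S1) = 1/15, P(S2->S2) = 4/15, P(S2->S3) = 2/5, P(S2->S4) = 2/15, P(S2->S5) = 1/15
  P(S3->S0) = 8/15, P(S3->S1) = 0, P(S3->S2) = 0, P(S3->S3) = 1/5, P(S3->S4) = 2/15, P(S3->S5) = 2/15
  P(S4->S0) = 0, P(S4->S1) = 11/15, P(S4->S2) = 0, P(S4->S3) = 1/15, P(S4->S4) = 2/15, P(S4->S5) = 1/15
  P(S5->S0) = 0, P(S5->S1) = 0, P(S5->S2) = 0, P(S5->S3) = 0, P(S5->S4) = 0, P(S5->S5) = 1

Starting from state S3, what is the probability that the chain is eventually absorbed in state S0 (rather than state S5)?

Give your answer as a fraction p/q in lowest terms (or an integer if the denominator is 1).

Answer: 7604/10131

Derivation:
Let a_i = P(absorbed in S0 | start in state i).
Boundary conditions: a_S0 = 1, a_S5 = 0.
For each transient state i, a_i = sum_j P(i->j) * a_j:
  a_S1 = 1/3*a_S0 + 0*a_S1 + 1/15*a_S2 + 1/15*a_S3 + 1/5*a_S4 + 1/3*a_S5
  a_S2 = 1/15*a_S0 + 1/15*a_S1 + 4/15*a_S2 + 2/5*a_S3 + 2/15*a_S4 + 1/15*a_S5
  a_S3 = 8/15*a_S0 + 0*a_S1 + 0*a_S2 + 1/5*a_S3 + 2/15*a_S4 + 2/15*a_S5
  a_S4 = 0*a_S0 + 11/15*a_S1 + 0*a_S2 + 1/15*a_S3 + 2/15*a_S4 + 1/15*a_S5

Substituting a_S0 = 1 and a_S5 = 0, rearrange to (I - Q) a = r where r[i] = P(i -> S0):
  [1, -1/15, -1/15, -1/5] . (a_S1, a_S2, a_S3, a_S4) = 1/3
  [-1/15, 11/15, -2/5, -2/15] . (a_S1, a_S2, a_S3, a_S4) = 1/15
  [0, 0, 4/5, -2/15] . (a_S1, a_S2, a_S3, a_S4) = 8/15
  [-11/15, 0, -1/15, 13/15] . (a_S1, a_S2, a_S3, a_S4) = 0

Solving yields:
  a_S1 = 5336/10131
  a_S2 = 6481/10131
  a_S3 = 7604/10131
  a_S4 = 1700/3377

Starting state is S3, so the absorption probability is a_S3 = 7604/10131.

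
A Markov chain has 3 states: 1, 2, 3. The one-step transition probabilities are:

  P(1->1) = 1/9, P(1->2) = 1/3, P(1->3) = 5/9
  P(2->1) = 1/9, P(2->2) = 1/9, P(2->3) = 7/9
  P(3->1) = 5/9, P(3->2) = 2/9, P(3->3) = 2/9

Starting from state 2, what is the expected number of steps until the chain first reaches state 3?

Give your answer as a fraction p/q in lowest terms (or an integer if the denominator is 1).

Answer: 81/61

Derivation:
Let h_i = expected steps to first reach 3 from state i.
Boundary: h_3 = 0.
First-step equations for the other states:
  h_1 = 1 + 1/9*h_1 + 1/3*h_2 + 5/9*h_3
  h_2 = 1 + 1/9*h_1 + 1/9*h_2 + 7/9*h_3

Substituting h_3 = 0 and rearranging gives the linear system (I - Q) h = 1:
  [8/9, -1/3] . (h_1, h_2) = 1
  [-1/9, 8/9] . (h_1, h_2) = 1

Solving yields:
  h_1 = 99/61
  h_2 = 81/61

Starting state is 2, so the expected hitting time is h_2 = 81/61.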